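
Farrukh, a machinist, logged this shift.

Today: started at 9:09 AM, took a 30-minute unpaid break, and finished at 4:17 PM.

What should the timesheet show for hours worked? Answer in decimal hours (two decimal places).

6.63 hours

Today: 9:09 AM–4:17 PM = 7 h 8 min; less 30 min break → 6 h 38 min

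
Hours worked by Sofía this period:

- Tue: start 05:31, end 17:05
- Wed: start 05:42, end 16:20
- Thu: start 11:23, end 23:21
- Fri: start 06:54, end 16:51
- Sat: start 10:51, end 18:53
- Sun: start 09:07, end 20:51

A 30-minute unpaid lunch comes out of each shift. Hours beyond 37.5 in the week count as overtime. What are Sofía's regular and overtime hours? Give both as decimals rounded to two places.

Tue: 05:31–17:05 = 11 h 34 min; less 30 min break → 11 h 4 min
Wed: 05:42–16:20 = 10 h 38 min; less 30 min break → 10 h 8 min
Thu: 11:23–23:21 = 11 h 58 min; less 30 min break → 11 h 28 min
Fri: 06:54–16:51 = 9 h 57 min; less 30 min break → 9 h 27 min
Sat: 10:51–18:53 = 8 h 2 min; less 30 min break → 7 h 32 min
Sun: 09:07–20:51 = 11 h 44 min; less 30 min break → 11 h 14 min
Total worked: 60 h 53 min = 60.88 h.
Threshold 37.5 h → overtime 23 h 23 min, regular 37 h 30 min.

Regular 37.50 hours, overtime 23.38 hours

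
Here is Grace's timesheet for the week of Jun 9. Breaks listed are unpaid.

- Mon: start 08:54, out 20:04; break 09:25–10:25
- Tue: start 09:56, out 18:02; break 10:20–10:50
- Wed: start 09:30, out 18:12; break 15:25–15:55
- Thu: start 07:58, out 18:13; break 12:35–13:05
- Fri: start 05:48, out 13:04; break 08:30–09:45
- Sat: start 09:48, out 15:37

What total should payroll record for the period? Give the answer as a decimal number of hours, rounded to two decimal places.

Mon: 08:54–20:04 = 11 h 10 min; less 60 min break → 10 h 10 min
Tue: 09:56–18:02 = 8 h 6 min; less 30 min break → 7 h 36 min
Wed: 09:30–18:12 = 8 h 42 min; less 30 min break → 8 h 12 min
Thu: 07:58–18:13 = 10 h 15 min; less 30 min break → 9 h 45 min
Fri: 05:48–13:04 = 7 h 16 min; less 75 min break → 6 h 1 min
Sat: 09:48–15:37 = 5 h 49 min
Total: 10 h 10 min + 7 h 36 min + 8 h 12 min + 9 h 45 min + 6 h 1 min + 5 h 49 min = 47 h 33 min.

47.55 hours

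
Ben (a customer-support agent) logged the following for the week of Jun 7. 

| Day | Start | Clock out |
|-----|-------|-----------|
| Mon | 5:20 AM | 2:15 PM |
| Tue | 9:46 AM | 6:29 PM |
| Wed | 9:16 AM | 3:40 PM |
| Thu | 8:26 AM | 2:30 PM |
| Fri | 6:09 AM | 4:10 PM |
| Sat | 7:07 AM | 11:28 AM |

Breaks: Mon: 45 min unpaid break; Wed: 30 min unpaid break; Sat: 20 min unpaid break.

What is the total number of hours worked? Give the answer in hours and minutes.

Mon: 5:20 AM–2:15 PM = 8 h 55 min; less 45 min break → 8 h 10 min
Tue: 9:46 AM–6:29 PM = 8 h 43 min
Wed: 9:16 AM–3:40 PM = 6 h 24 min; less 30 min break → 5 h 54 min
Thu: 8:26 AM–2:30 PM = 6 h 4 min
Fri: 6:09 AM–4:10 PM = 10 h 1 min
Sat: 7:07 AM–11:28 AM = 4 h 21 min; less 20 min break → 4 h 1 min
Total: 8 h 10 min + 8 h 43 min + 5 h 54 min + 6 h 4 min + 10 h 1 min + 4 h 1 min = 42 h 53 min.

42 h 53 min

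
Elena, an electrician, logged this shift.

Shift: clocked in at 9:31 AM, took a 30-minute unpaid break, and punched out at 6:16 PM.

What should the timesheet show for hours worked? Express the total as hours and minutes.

Shift: 9:31 AM–6:16 PM = 8 h 45 min; less 30 min break → 8 h 15 min

8 h 15 min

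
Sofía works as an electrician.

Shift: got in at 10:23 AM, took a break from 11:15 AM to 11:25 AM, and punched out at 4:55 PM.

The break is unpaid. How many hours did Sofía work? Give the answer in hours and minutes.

Shift: 10:23 AM–4:55 PM = 6 h 32 min; less 10 min break → 6 h 22 min

6 h 22 min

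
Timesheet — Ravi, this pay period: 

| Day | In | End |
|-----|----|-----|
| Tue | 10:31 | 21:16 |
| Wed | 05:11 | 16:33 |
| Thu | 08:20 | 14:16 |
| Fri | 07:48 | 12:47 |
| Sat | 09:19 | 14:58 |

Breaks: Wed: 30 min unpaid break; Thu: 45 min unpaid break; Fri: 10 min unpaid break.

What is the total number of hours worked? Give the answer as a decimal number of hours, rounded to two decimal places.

37.27 hours

Tue: 10:31–21:16 = 10 h 45 min
Wed: 05:11–16:33 = 11 h 22 min; less 30 min break → 10 h 52 min
Thu: 08:20–14:16 = 5 h 56 min; less 45 min break → 5 h 11 min
Fri: 07:48–12:47 = 4 h 59 min; less 10 min break → 4 h 49 min
Sat: 09:19–14:58 = 5 h 39 min
Total: 10 h 45 min + 10 h 52 min + 5 h 11 min + 4 h 49 min + 5 h 39 min = 37 h 16 min.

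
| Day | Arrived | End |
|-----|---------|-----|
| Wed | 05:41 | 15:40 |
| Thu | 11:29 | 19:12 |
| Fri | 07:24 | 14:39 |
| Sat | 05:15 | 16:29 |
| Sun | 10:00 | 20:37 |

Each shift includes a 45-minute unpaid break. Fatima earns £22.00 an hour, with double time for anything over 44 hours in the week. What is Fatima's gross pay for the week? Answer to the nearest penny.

Wed: 05:41–15:40 = 9 h 59 min; less 45 min break → 9 h 14 min
Thu: 11:29–19:12 = 7 h 43 min; less 45 min break → 6 h 58 min
Fri: 07:24–14:39 = 7 h 15 min; less 45 min break → 6 h 30 min
Sat: 05:15–16:29 = 11 h 14 min; less 45 min break → 10 h 29 min
Sun: 10:00–20:37 = 10 h 37 min; less 45 min break → 9 h 52 min
Total worked: 43 h 3 min = 2583 min.
Regular 43 h 3 min = 2583 min at £22.00/h; overtime 0 h 0 min = 0 min at £44.00/h.
Pay = (2583 × £22.00 + 0 × £44.00) ÷ 60 = £947.10.

£947.10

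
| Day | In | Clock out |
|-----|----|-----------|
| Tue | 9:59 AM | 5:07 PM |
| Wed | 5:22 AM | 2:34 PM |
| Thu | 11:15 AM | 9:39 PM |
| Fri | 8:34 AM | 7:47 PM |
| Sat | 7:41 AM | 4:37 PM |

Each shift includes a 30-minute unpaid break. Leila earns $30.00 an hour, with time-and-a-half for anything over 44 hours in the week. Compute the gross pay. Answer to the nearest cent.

$1337.25

Tue: 9:59 AM–5:07 PM = 7 h 8 min; less 30 min break → 6 h 38 min
Wed: 5:22 AM–2:34 PM = 9 h 12 min; less 30 min break → 8 h 42 min
Thu: 11:15 AM–9:39 PM = 10 h 24 min; less 30 min break → 9 h 54 min
Fri: 8:34 AM–7:47 PM = 11 h 13 min; less 30 min break → 10 h 43 min
Sat: 7:41 AM–4:37 PM = 8 h 56 min; less 30 min break → 8 h 26 min
Total worked: 44 h 23 min = 2663 min.
Regular 44 h 0 min = 2640 min at $30.00/h; overtime 0 h 23 min = 23 min at $45.00/h.
Pay = (2640 × $30.00 + 23 × $45.00) ÷ 60 = $1337.25.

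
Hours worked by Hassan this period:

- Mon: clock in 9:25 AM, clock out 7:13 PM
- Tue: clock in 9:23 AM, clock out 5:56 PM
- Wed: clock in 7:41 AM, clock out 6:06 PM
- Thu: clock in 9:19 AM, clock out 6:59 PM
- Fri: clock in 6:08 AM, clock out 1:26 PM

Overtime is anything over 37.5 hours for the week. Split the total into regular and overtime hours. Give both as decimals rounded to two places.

Mon: 9:25 AM–7:13 PM = 9 h 48 min
Tue: 9:23 AM–5:56 PM = 8 h 33 min
Wed: 7:41 AM–6:06 PM = 10 h 25 min
Thu: 9:19 AM–6:59 PM = 9 h 40 min
Fri: 6:08 AM–1:26 PM = 7 h 18 min
Total worked: 45 h 44 min = 45.73 h.
Threshold 37.5 h → overtime 8 h 14 min, regular 37 h 30 min.

Regular 37.50 hours, overtime 8.23 hours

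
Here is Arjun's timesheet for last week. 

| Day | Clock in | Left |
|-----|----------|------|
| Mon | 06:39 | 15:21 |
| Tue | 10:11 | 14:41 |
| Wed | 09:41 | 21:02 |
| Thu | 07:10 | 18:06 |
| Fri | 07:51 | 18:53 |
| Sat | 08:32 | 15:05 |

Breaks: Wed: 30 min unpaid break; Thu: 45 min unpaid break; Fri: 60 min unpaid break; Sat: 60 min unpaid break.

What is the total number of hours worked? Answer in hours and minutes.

Mon: 06:39–15:21 = 8 h 42 min
Tue: 10:11–14:41 = 4 h 30 min
Wed: 09:41–21:02 = 11 h 21 min; less 30 min break → 10 h 51 min
Thu: 07:10–18:06 = 10 h 56 min; less 45 min break → 10 h 11 min
Fri: 07:51–18:53 = 11 h 2 min; less 60 min break → 10 h 2 min
Sat: 08:32–15:05 = 6 h 33 min; less 60 min break → 5 h 33 min
Total: 8 h 42 min + 4 h 30 min + 10 h 51 min + 10 h 11 min + 10 h 2 min + 5 h 33 min = 49 h 49 min.

49 h 49 min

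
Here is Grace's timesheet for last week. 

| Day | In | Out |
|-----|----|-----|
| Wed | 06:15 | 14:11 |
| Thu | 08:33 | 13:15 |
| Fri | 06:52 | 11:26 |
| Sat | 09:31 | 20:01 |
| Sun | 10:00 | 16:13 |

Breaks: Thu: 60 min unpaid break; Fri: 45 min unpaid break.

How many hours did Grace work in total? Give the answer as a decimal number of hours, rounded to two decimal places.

Wed: 06:15–14:11 = 7 h 56 min
Thu: 08:33–13:15 = 4 h 42 min; less 60 min break → 3 h 42 min
Fri: 06:52–11:26 = 4 h 34 min; less 45 min break → 3 h 49 min
Sat: 09:31–20:01 = 10 h 30 min
Sun: 10:00–16:13 = 6 h 13 min
Total: 7 h 56 min + 3 h 42 min + 3 h 49 min + 10 h 30 min + 6 h 13 min = 32 h 10 min.

32.17 hours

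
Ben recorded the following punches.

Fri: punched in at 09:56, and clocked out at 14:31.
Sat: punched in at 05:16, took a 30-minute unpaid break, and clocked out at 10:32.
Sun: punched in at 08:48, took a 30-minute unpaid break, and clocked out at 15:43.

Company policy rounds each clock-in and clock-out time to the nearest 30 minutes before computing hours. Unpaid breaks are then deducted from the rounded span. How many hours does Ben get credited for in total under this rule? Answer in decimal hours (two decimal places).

Fri: in 09:56→10:00, out 14:31→14:30; 4 h 30 min
Sat: in 05:16→05:30, out 10:32→10:30; 5 h 0 min − 30 min = 4 h 30 min
Sun: in 08:48→09:00, out 15:43→15:30; 6 h 30 min − 30 min = 6 h 0 min
Total credited: 15 h 0 min.

15.00 hours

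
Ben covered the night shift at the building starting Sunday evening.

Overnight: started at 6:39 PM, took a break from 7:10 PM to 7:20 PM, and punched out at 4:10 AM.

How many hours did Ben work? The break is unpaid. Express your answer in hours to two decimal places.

9.35 hours

Overnight: 6:39 PM → midnight = 5 h 21 min; midnight → 4:10 AM = 4 h 10 min; span 9 h 31 min; less 10 min break → 9 h 21 min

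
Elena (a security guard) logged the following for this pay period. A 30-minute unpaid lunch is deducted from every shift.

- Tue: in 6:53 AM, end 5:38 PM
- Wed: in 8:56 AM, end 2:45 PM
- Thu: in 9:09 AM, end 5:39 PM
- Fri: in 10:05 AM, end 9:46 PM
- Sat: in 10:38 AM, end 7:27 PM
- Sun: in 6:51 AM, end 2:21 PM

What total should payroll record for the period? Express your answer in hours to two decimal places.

50.07 hours

Tue: 6:53 AM–5:38 PM = 10 h 45 min; less 30 min break → 10 h 15 min
Wed: 8:56 AM–2:45 PM = 5 h 49 min; less 30 min break → 5 h 19 min
Thu: 9:09 AM–5:39 PM = 8 h 30 min; less 30 min break → 8 h 0 min
Fri: 10:05 AM–9:46 PM = 11 h 41 min; less 30 min break → 11 h 11 min
Sat: 10:38 AM–7:27 PM = 8 h 49 min; less 30 min break → 8 h 19 min
Sun: 6:51 AM–2:21 PM = 7 h 30 min; less 30 min break → 7 h 0 min
Total: 10 h 15 min + 5 h 19 min + 8 h 0 min + 11 h 11 min + 8 h 19 min + 7 h 0 min = 50 h 4 min.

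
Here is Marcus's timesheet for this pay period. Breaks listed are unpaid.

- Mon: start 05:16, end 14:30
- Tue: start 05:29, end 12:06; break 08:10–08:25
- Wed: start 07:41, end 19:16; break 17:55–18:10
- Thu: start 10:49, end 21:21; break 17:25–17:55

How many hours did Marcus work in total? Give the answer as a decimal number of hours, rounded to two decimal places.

36.97 hours

Mon: 05:16–14:30 = 9 h 14 min
Tue: 05:29–12:06 = 6 h 37 min; less 15 min break → 6 h 22 min
Wed: 07:41–19:16 = 11 h 35 min; less 15 min break → 11 h 20 min
Thu: 10:49–21:21 = 10 h 32 min; less 30 min break → 10 h 2 min
Total: 9 h 14 min + 6 h 22 min + 11 h 20 min + 10 h 2 min = 36 h 58 min.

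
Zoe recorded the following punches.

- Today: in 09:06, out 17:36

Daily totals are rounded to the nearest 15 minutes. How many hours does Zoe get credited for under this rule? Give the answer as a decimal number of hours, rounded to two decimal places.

Today: 09:06–17:36 = 8 h 30 min → rounds to 8 h 30 min

8.50 hours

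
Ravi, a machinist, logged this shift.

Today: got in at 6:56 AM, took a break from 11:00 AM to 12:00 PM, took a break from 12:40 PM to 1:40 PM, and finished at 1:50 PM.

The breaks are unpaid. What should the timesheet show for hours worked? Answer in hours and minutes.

Today: 6:56 AM–1:50 PM = 6 h 54 min; less 120 min break → 4 h 54 min

4 h 54 min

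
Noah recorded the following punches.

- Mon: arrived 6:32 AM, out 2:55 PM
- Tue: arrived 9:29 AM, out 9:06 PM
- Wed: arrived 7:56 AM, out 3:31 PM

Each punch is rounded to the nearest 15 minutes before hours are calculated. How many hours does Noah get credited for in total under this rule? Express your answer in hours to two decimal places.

27.50 hours

Mon: in 6:32 AM→6:30 AM, out 2:55 PM→3:00 PM; 8 h 30 min
Tue: in 9:29 AM→9:30 AM, out 9:06 PM→9:00 PM; 11 h 30 min
Wed: in 7:56 AM→8:00 AM, out 3:31 PM→3:30 PM; 7 h 30 min
Total credited: 27 h 30 min.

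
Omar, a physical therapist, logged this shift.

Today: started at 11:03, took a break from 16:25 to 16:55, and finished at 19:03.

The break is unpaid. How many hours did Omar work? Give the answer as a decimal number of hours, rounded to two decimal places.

Today: 11:03–19:03 = 8 h 0 min; less 30 min break → 7 h 30 min

7.50 hours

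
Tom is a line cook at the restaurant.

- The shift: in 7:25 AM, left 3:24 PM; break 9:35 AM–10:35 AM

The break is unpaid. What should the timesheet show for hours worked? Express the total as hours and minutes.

6 h 59 min

The shift: 7:25 AM–3:24 PM = 7 h 59 min; less 60 min break → 6 h 59 min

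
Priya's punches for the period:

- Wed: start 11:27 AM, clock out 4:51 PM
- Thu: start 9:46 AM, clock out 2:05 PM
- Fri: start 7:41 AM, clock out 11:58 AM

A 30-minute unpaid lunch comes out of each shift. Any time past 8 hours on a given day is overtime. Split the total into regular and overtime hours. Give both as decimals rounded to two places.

Regular 12.50 hours, overtime 0.00 hours

Wed: 11:27 AM–4:51 PM = 5 h 24 min; less 30 min break → 4 h 54 min
Thu: 9:46 AM–2:05 PM = 4 h 19 min; less 30 min break → 3 h 49 min
Fri: 7:41 AM–11:58 AM = 4 h 17 min; less 30 min break → 3 h 47 min
Wed reg 4 h 54 min / OT 0 h 0 min; Thu reg 3 h 49 min / OT 0 h 0 min; Fri reg 3 h 47 min / OT 0 h 0 min.
Totals: regular 12 h 30 min, overtime 0 h 0 min.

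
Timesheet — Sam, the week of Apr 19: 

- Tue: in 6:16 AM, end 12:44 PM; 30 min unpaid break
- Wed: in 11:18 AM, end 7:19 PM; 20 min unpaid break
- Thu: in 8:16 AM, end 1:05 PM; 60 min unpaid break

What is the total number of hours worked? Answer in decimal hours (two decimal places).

Tue: 6:16 AM–12:44 PM = 6 h 28 min; less 30 min break → 5 h 58 min
Wed: 11:18 AM–7:19 PM = 8 h 1 min; less 20 min break → 7 h 41 min
Thu: 8:16 AM–1:05 PM = 4 h 49 min; less 60 min break → 3 h 49 min
Total: 5 h 58 min + 7 h 41 min + 3 h 49 min = 17 h 28 min.

17.47 hours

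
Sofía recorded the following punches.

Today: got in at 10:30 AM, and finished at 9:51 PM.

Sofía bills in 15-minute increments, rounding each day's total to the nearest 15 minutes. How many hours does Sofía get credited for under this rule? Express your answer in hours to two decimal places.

Today: 10:30 AM–9:51 PM = 11 h 21 min → rounds to 11 h 15 min

11.25 hours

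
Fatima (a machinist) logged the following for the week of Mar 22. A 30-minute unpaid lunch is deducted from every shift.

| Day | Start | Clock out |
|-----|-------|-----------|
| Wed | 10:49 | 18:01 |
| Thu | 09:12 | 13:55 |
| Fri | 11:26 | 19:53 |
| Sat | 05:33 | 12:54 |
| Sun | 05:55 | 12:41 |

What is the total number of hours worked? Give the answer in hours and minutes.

Wed: 10:49–18:01 = 7 h 12 min; less 30 min break → 6 h 42 min
Thu: 09:12–13:55 = 4 h 43 min; less 30 min break → 4 h 13 min
Fri: 11:26–19:53 = 8 h 27 min; less 30 min break → 7 h 57 min
Sat: 05:33–12:54 = 7 h 21 min; less 30 min break → 6 h 51 min
Sun: 05:55–12:41 = 6 h 46 min; less 30 min break → 6 h 16 min
Total: 6 h 42 min + 4 h 13 min + 7 h 57 min + 6 h 51 min + 6 h 16 min = 31 h 59 min.

31 h 59 min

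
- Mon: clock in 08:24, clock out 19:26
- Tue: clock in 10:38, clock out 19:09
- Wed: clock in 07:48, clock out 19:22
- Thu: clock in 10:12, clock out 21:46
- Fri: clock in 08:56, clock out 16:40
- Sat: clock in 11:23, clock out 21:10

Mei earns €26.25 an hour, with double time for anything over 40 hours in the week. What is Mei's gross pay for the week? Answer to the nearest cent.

€2110.50

Mon: 08:24–19:26 = 11 h 2 min
Tue: 10:38–19:09 = 8 h 31 min
Wed: 07:48–19:22 = 11 h 34 min
Thu: 10:12–21:46 = 11 h 34 min
Fri: 08:56–16:40 = 7 h 44 min
Sat: 11:23–21:10 = 9 h 47 min
Total worked: 60 h 12 min = 3612 min.
Regular 40 h 0 min = 2400 min at €26.25/h; overtime 20 h 12 min = 1212 min at €52.50/h.
Pay = (2400 × €26.25 + 1212 × €52.50) ÷ 60 = €2110.50.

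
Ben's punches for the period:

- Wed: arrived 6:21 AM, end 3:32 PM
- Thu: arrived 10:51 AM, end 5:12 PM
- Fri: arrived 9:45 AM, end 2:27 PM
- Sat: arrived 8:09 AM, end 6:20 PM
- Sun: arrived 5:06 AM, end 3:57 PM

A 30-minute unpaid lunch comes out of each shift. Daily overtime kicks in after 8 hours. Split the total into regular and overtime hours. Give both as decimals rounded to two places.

Wed: 6:21 AM–3:32 PM = 9 h 11 min; less 30 min break → 8 h 41 min
Thu: 10:51 AM–5:12 PM = 6 h 21 min; less 30 min break → 5 h 51 min
Fri: 9:45 AM–2:27 PM = 4 h 42 min; less 30 min break → 4 h 12 min
Sat: 8:09 AM–6:20 PM = 10 h 11 min; less 30 min break → 9 h 41 min
Sun: 5:06 AM–3:57 PM = 10 h 51 min; less 30 min break → 10 h 21 min
Wed reg 8 h 0 min / OT 0 h 41 min; Thu reg 5 h 51 min / OT 0 h 0 min; Fri reg 4 h 12 min / OT 0 h 0 min; Sat reg 8 h 0 min / OT 1 h 41 min; Sun reg 8 h 0 min / OT 2 h 21 min.
Totals: regular 34 h 3 min, overtime 4 h 43 min.

Regular 34.05 hours, overtime 4.72 hours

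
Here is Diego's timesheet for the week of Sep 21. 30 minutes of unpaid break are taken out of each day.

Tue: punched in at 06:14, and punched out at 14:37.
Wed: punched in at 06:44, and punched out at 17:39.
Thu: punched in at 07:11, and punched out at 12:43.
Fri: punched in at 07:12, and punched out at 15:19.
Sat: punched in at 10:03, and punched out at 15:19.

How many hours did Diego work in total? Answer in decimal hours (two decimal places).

Tue: 06:14–14:37 = 8 h 23 min; less 30 min break → 7 h 53 min
Wed: 06:44–17:39 = 10 h 55 min; less 30 min break → 10 h 25 min
Thu: 07:11–12:43 = 5 h 32 min; less 30 min break → 5 h 2 min
Fri: 07:12–15:19 = 8 h 7 min; less 30 min break → 7 h 37 min
Sat: 10:03–15:19 = 5 h 16 min; less 30 min break → 4 h 46 min
Total: 7 h 53 min + 10 h 25 min + 5 h 2 min + 7 h 37 min + 4 h 46 min = 35 h 43 min.

35.72 hours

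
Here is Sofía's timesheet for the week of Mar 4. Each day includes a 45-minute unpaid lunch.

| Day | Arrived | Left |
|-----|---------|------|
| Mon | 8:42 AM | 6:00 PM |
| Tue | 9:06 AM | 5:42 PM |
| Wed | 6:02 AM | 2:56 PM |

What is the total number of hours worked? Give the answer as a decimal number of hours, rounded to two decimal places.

24.55 hours

Mon: 8:42 AM–6:00 PM = 9 h 18 min; less 45 min break → 8 h 33 min
Tue: 9:06 AM–5:42 PM = 8 h 36 min; less 45 min break → 7 h 51 min
Wed: 6:02 AM–2:56 PM = 8 h 54 min; less 45 min break → 8 h 9 min
Total: 8 h 33 min + 7 h 51 min + 8 h 9 min = 24 h 33 min.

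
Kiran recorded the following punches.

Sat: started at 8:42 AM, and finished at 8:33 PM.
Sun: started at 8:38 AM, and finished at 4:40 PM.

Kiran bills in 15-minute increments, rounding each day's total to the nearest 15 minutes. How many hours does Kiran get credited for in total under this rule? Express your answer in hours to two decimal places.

19.75 hours

Sat: 8:42 AM–8:33 PM = 11 h 51 min → rounds to 11 h 45 min
Sun: 8:38 AM–4:40 PM = 8 h 2 min → rounds to 8 h 0 min
Total credited: 19 h 45 min.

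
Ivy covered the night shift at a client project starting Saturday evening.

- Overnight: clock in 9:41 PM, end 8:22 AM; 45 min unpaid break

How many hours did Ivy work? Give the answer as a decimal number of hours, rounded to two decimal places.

Overnight: 9:41 PM → midnight = 2 h 19 min; midnight → 8:22 AM = 8 h 22 min; span 10 h 41 min; less 45 min break → 9 h 56 min

9.93 hours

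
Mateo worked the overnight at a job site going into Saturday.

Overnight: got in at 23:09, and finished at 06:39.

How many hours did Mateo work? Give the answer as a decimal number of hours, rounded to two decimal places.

7.50 hours

Overnight: 23:09 → midnight = 0 h 51 min; midnight → 06:39 = 6 h 39 min; span 7 h 30 min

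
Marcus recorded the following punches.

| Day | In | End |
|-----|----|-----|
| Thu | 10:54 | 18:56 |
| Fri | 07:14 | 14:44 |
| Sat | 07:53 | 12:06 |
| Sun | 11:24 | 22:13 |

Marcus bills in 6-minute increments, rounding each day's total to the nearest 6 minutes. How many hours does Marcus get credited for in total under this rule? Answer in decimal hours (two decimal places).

30.50 hours

Thu: 10:54–18:56 = 8 h 2 min → rounds to 8 h 0 min
Fri: 07:14–14:44 = 7 h 30 min → rounds to 7 h 30 min
Sat: 07:53–12:06 = 4 h 13 min → rounds to 4 h 12 min
Sun: 11:24–22:13 = 10 h 49 min → rounds to 10 h 48 min
Total credited: 30 h 30 min.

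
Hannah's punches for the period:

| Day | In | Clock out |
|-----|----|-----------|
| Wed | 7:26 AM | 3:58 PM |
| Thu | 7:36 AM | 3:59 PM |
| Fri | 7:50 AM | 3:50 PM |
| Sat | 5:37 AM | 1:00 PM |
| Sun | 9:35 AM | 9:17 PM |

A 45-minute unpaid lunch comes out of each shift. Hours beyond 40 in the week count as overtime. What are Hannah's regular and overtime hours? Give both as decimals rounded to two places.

Regular 40.00 hours, overtime 0.25 hours

Wed: 7:26 AM–3:58 PM = 8 h 32 min; less 45 min break → 7 h 47 min
Thu: 7:36 AM–3:59 PM = 8 h 23 min; less 45 min break → 7 h 38 min
Fri: 7:50 AM–3:50 PM = 8 h 0 min; less 45 min break → 7 h 15 min
Sat: 5:37 AM–1:00 PM = 7 h 23 min; less 45 min break → 6 h 38 min
Sun: 9:35 AM–9:17 PM = 11 h 42 min; less 45 min break → 10 h 57 min
Total worked: 40 h 15 min = 40.25 h.
Threshold 40 h → overtime 0 h 15 min, regular 40 h 0 min.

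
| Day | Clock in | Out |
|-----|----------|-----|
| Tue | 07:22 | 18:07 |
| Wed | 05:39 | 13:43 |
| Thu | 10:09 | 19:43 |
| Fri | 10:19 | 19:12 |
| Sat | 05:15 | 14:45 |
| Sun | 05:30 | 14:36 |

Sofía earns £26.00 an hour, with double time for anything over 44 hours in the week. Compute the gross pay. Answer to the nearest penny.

Tue: 07:22–18:07 = 10 h 45 min
Wed: 05:39–13:43 = 8 h 4 min
Thu: 10:09–19:43 = 9 h 34 min
Fri: 10:19–19:12 = 8 h 53 min
Sat: 05:15–14:45 = 9 h 30 min
Sun: 05:30–14:36 = 9 h 6 min
Total worked: 55 h 52 min = 3352 min.
Regular 44 h 0 min = 2640 min at £26.00/h; overtime 11 h 52 min = 712 min at £52.00/h.
Pay = (2640 × £26.00 + 712 × £52.00) ÷ 60 = £1761.07.

£1761.07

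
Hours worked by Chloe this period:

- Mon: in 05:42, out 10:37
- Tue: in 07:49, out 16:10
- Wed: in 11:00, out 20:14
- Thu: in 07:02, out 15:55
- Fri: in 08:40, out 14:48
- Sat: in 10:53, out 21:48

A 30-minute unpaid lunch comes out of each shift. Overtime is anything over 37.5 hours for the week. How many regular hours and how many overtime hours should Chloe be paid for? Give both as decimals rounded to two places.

Regular 37.50 hours, overtime 7.93 hours

Mon: 05:42–10:37 = 4 h 55 min; less 30 min break → 4 h 25 min
Tue: 07:49–16:10 = 8 h 21 min; less 30 min break → 7 h 51 min
Wed: 11:00–20:14 = 9 h 14 min; less 30 min break → 8 h 44 min
Thu: 07:02–15:55 = 8 h 53 min; less 30 min break → 8 h 23 min
Fri: 08:40–14:48 = 6 h 8 min; less 30 min break → 5 h 38 min
Sat: 10:53–21:48 = 10 h 55 min; less 30 min break → 10 h 25 min
Total worked: 45 h 26 min = 45.43 h.
Threshold 37.5 h → overtime 7 h 56 min, regular 37 h 30 min.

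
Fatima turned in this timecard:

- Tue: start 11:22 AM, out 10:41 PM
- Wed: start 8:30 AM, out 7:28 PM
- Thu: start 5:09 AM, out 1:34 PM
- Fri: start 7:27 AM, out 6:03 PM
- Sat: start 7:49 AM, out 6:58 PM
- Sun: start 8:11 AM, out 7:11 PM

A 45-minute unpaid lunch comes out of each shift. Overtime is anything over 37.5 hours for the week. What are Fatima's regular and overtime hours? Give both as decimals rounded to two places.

Tue: 11:22 AM–10:41 PM = 11 h 19 min; less 45 min break → 10 h 34 min
Wed: 8:30 AM–7:28 PM = 10 h 58 min; less 45 min break → 10 h 13 min
Thu: 5:09 AM–1:34 PM = 8 h 25 min; less 45 min break → 7 h 40 min
Fri: 7:27 AM–6:03 PM = 10 h 36 min; less 45 min break → 9 h 51 min
Sat: 7:49 AM–6:58 PM = 11 h 9 min; less 45 min break → 10 h 24 min
Sun: 8:11 AM–7:11 PM = 11 h 0 min; less 45 min break → 10 h 15 min
Total worked: 58 h 57 min = 58.95 h.
Threshold 37.5 h → overtime 21 h 27 min, regular 37 h 30 min.

Regular 37.50 hours, overtime 21.45 hours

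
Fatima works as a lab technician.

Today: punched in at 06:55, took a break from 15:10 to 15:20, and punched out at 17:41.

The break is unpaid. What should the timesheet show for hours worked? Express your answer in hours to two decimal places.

10.60 hours

Today: 06:55–17:41 = 10 h 46 min; less 10 min break → 10 h 36 min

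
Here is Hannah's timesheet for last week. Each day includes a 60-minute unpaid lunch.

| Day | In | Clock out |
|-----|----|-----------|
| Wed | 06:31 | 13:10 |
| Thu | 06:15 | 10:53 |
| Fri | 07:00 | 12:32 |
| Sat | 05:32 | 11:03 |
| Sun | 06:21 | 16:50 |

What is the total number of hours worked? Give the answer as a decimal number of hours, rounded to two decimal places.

Wed: 06:31–13:10 = 6 h 39 min; less 60 min break → 5 h 39 min
Thu: 06:15–10:53 = 4 h 38 min; less 60 min break → 3 h 38 min
Fri: 07:00–12:32 = 5 h 32 min; less 60 min break → 4 h 32 min
Sat: 05:32–11:03 = 5 h 31 min; less 60 min break → 4 h 31 min
Sun: 06:21–16:50 = 10 h 29 min; less 60 min break → 9 h 29 min
Total: 5 h 39 min + 3 h 38 min + 4 h 32 min + 4 h 31 min + 9 h 29 min = 27 h 49 min.

27.82 hours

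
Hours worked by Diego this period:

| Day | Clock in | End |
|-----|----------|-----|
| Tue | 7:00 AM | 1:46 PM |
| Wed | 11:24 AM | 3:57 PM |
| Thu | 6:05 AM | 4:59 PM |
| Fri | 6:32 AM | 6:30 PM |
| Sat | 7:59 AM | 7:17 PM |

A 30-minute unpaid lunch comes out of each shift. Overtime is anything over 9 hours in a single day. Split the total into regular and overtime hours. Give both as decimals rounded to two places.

Tue: 7:00 AM–1:46 PM = 6 h 46 min; less 30 min break → 6 h 16 min
Wed: 11:24 AM–3:57 PM = 4 h 33 min; less 30 min break → 4 h 3 min
Thu: 6:05 AM–4:59 PM = 10 h 54 min; less 30 min break → 10 h 24 min
Fri: 6:32 AM–6:30 PM = 11 h 58 min; less 30 min break → 11 h 28 min
Sat: 7:59 AM–7:17 PM = 11 h 18 min; less 30 min break → 10 h 48 min
Tue reg 6 h 16 min / OT 0 h 0 min; Wed reg 4 h 3 min / OT 0 h 0 min; Thu reg 9 h 0 min / OT 1 h 24 min; Fri reg 9 h 0 min / OT 2 h 28 min; Sat reg 9 h 0 min / OT 1 h 48 min.
Totals: regular 37 h 19 min, overtime 5 h 40 min.

Regular 37.32 hours, overtime 5.67 hours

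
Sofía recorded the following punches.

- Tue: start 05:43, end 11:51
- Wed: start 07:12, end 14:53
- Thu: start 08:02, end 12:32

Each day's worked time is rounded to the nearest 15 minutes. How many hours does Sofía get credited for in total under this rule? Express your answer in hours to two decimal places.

Tue: 05:43–11:51 = 6 h 8 min → rounds to 6 h 15 min
Wed: 07:12–14:53 = 7 h 41 min → rounds to 7 h 45 min
Thu: 08:02–12:32 = 4 h 30 min → rounds to 4 h 30 min
Total credited: 18 h 30 min.

18.50 hours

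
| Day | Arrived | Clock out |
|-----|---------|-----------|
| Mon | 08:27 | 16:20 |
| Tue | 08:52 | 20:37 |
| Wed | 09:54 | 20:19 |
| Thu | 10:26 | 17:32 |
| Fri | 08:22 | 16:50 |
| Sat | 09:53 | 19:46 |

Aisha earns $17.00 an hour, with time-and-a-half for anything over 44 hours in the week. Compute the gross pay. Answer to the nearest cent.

Mon: 08:27–16:20 = 7 h 53 min
Tue: 08:52–20:37 = 11 h 45 min
Wed: 09:54–20:19 = 10 h 25 min
Thu: 10:26–17:32 = 7 h 6 min
Fri: 08:22–16:50 = 8 h 28 min
Sat: 09:53–19:46 = 9 h 53 min
Total worked: 55 h 30 min = 3330 min.
Regular 44 h 0 min = 2640 min at $17.00/h; overtime 11 h 30 min = 690 min at $25.50/h.
Pay = (2640 × $17.00 + 690 × $25.50) ÷ 60 = $1041.25.

$1041.25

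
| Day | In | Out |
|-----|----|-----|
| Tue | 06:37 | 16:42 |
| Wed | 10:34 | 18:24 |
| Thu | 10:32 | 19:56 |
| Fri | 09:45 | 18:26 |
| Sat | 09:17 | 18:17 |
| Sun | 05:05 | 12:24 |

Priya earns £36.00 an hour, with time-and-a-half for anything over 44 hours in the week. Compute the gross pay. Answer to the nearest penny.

£2033.10

Tue: 06:37–16:42 = 10 h 5 min
Wed: 10:34–18:24 = 7 h 50 min
Thu: 10:32–19:56 = 9 h 24 min
Fri: 09:45–18:26 = 8 h 41 min
Sat: 09:17–18:17 = 9 h 0 min
Sun: 05:05–12:24 = 7 h 19 min
Total worked: 52 h 19 min = 3139 min.
Regular 44 h 0 min = 2640 min at £36.00/h; overtime 8 h 19 min = 499 min at £54.00/h.
Pay = (2640 × £36.00 + 499 × £54.00) ÷ 60 = £2033.10.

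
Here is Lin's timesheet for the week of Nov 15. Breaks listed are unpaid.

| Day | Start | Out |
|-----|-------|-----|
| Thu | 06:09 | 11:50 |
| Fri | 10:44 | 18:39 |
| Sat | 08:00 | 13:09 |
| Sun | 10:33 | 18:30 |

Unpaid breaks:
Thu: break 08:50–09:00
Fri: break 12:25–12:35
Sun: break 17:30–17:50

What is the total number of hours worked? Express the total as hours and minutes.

26 h 2 min

Thu: 06:09–11:50 = 5 h 41 min; less 10 min break → 5 h 31 min
Fri: 10:44–18:39 = 7 h 55 min; less 10 min break → 7 h 45 min
Sat: 08:00–13:09 = 5 h 9 min
Sun: 10:33–18:30 = 7 h 57 min; less 20 min break → 7 h 37 min
Total: 5 h 31 min + 7 h 45 min + 5 h 9 min + 7 h 37 min = 26 h 2 min.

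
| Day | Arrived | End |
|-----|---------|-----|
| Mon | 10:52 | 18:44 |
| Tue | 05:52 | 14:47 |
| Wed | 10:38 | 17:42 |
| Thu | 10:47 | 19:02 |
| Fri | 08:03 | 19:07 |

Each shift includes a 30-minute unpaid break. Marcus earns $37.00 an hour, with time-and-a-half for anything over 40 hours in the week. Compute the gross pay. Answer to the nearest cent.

Mon: 10:52–18:44 = 7 h 52 min; less 30 min break → 7 h 22 min
Tue: 05:52–14:47 = 8 h 55 min; less 30 min break → 8 h 25 min
Wed: 10:38–17:42 = 7 h 4 min; less 30 min break → 6 h 34 min
Thu: 10:47–19:02 = 8 h 15 min; less 30 min break → 7 h 45 min
Fri: 08:03–19:07 = 11 h 4 min; less 30 min break → 10 h 34 min
Total worked: 40 h 40 min = 2440 min.
Regular 40 h 0 min = 2400 min at $37.00/h; overtime 0 h 40 min = 40 min at $55.50/h.
Pay = (2400 × $37.00 + 40 × $55.50) ÷ 60 = $1517.00.

$1517.00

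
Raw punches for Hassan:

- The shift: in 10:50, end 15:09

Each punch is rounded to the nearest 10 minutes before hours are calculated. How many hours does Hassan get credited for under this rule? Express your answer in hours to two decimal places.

The shift: in 10:50→10:50, out 15:09→15:10; 4 h 20 min

4.33 hours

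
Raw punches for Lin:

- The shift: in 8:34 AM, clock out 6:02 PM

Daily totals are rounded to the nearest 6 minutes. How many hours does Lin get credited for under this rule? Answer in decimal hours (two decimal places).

9.50 hours

The shift: 8:34 AM–6:02 PM = 9 h 28 min → rounds to 9 h 30 min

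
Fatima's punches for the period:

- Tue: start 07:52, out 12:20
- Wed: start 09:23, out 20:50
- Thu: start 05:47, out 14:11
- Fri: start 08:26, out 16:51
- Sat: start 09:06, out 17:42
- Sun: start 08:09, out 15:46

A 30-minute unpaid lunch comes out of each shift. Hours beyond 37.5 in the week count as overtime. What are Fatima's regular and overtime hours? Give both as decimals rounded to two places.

Regular 37.50 hours, overtime 8.45 hours

Tue: 07:52–12:20 = 4 h 28 min; less 30 min break → 3 h 58 min
Wed: 09:23–20:50 = 11 h 27 min; less 30 min break → 10 h 57 min
Thu: 05:47–14:11 = 8 h 24 min; less 30 min break → 7 h 54 min
Fri: 08:26–16:51 = 8 h 25 min; less 30 min break → 7 h 55 min
Sat: 09:06–17:42 = 8 h 36 min; less 30 min break → 8 h 6 min
Sun: 08:09–15:46 = 7 h 37 min; less 30 min break → 7 h 7 min
Total worked: 45 h 57 min = 45.95 h.
Threshold 37.5 h → overtime 8 h 27 min, regular 37 h 30 min.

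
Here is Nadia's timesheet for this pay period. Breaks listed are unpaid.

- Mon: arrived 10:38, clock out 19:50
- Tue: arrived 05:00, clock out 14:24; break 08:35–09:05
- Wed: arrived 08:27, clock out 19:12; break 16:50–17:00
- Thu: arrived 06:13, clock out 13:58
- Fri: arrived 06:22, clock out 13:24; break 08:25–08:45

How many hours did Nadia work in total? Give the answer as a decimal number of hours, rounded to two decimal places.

43.13 hours

Mon: 10:38–19:50 = 9 h 12 min
Tue: 05:00–14:24 = 9 h 24 min; less 30 min break → 8 h 54 min
Wed: 08:27–19:12 = 10 h 45 min; less 10 min break → 10 h 35 min
Thu: 06:13–13:58 = 7 h 45 min
Fri: 06:22–13:24 = 7 h 2 min; less 20 min break → 6 h 42 min
Total: 9 h 12 min + 8 h 54 min + 10 h 35 min + 7 h 45 min + 6 h 42 min = 43 h 8 min.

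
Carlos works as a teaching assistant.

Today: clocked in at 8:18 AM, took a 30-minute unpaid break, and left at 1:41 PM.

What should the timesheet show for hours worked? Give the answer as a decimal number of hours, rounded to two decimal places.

4.88 hours

Today: 8:18 AM–1:41 PM = 5 h 23 min; less 30 min break → 4 h 53 min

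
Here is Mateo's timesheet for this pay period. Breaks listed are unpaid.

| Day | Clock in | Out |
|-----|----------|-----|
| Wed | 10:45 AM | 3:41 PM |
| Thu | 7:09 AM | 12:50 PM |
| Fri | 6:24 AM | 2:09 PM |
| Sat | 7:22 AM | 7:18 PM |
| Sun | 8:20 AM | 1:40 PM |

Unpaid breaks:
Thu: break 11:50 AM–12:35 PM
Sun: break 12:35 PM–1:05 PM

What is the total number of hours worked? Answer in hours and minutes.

Wed: 10:45 AM–3:41 PM = 4 h 56 min
Thu: 7:09 AM–12:50 PM = 5 h 41 min; less 45 min break → 4 h 56 min
Fri: 6:24 AM–2:09 PM = 7 h 45 min
Sat: 7:22 AM–7:18 PM = 11 h 56 min
Sun: 8:20 AM–1:40 PM = 5 h 20 min; less 30 min break → 4 h 50 min
Total: 4 h 56 min + 4 h 56 min + 7 h 45 min + 11 h 56 min + 4 h 50 min = 34 h 23 min.

34 h 23 min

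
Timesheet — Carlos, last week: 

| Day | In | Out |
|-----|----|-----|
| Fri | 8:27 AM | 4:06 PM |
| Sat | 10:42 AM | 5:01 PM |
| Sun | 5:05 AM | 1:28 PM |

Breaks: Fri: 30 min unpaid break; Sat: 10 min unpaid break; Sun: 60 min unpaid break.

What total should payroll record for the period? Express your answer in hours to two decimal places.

20.68 hours

Fri: 8:27 AM–4:06 PM = 7 h 39 min; less 30 min break → 7 h 9 min
Sat: 10:42 AM–5:01 PM = 6 h 19 min; less 10 min break → 6 h 9 min
Sun: 5:05 AM–1:28 PM = 8 h 23 min; less 60 min break → 7 h 23 min
Total: 7 h 9 min + 6 h 9 min + 7 h 23 min = 20 h 41 min.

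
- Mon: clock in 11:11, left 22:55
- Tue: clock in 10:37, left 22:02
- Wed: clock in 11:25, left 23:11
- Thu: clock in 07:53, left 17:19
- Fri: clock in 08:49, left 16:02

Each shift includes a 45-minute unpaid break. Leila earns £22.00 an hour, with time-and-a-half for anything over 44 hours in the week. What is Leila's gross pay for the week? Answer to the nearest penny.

Mon: 11:11–22:55 = 11 h 44 min; less 45 min break → 10 h 59 min
Tue: 10:37–22:02 = 11 h 25 min; less 45 min break → 10 h 40 min
Wed: 11:25–23:11 = 11 h 46 min; less 45 min break → 11 h 1 min
Thu: 07:53–17:19 = 9 h 26 min; less 45 min break → 8 h 41 min
Fri: 08:49–16:02 = 7 h 13 min; less 45 min break → 6 h 28 min
Total worked: 47 h 49 min = 2869 min.
Regular 44 h 0 min = 2640 min at £22.00/h; overtime 3 h 49 min = 229 min at £33.00/h.
Pay = (2640 × £22.00 + 229 × £33.00) ÷ 60 = £1093.95.

£1093.95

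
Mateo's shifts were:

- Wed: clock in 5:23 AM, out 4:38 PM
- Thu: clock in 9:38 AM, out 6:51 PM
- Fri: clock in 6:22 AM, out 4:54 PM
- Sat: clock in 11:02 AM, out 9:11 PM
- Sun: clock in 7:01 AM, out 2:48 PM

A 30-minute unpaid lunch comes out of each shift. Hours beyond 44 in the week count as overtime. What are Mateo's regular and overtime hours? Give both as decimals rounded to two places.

Wed: 5:23 AM–4:38 PM = 11 h 15 min; less 30 min break → 10 h 45 min
Thu: 9:38 AM–6:51 PM = 9 h 13 min; less 30 min break → 8 h 43 min
Fri: 6:22 AM–4:54 PM = 10 h 32 min; less 30 min break → 10 h 2 min
Sat: 11:02 AM–9:11 PM = 10 h 9 min; less 30 min break → 9 h 39 min
Sun: 7:01 AM–2:48 PM = 7 h 47 min; less 30 min break → 7 h 17 min
Total worked: 46 h 26 min = 46.43 h.
Threshold 44 h → overtime 2 h 26 min, regular 44 h 0 min.

Regular 44.00 hours, overtime 2.43 hours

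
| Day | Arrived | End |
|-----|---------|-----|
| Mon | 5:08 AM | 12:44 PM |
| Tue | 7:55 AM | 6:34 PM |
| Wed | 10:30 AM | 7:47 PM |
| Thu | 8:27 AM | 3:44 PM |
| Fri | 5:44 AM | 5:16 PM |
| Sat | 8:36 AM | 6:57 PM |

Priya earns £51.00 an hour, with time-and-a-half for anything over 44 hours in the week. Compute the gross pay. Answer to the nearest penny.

Mon: 5:08 AM–12:44 PM = 7 h 36 min
Tue: 7:55 AM–6:34 PM = 10 h 39 min
Wed: 10:30 AM–7:47 PM = 9 h 17 min
Thu: 8:27 AM–3:44 PM = 7 h 17 min
Fri: 5:44 AM–5:16 PM = 11 h 32 min
Sat: 8:36 AM–6:57 PM = 10 h 21 min
Total worked: 56 h 42 min = 3402 min.
Regular 44 h 0 min = 2640 min at £51.00/h; overtime 12 h 42 min = 762 min at £76.50/h.
Pay = (2640 × £51.00 + 762 × £76.50) ÷ 60 = £3215.55.

£3215.55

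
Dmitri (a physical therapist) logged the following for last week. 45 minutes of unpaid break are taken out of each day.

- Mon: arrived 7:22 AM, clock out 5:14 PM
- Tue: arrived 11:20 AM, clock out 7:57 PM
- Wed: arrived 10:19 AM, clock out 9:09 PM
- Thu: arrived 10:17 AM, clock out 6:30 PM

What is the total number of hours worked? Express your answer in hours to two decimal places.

Mon: 7:22 AM–5:14 PM = 9 h 52 min; less 45 min break → 9 h 7 min
Tue: 11:20 AM–7:57 PM = 8 h 37 min; less 45 min break → 7 h 52 min
Wed: 10:19 AM–9:09 PM = 10 h 50 min; less 45 min break → 10 h 5 min
Thu: 10:17 AM–6:30 PM = 8 h 13 min; less 45 min break → 7 h 28 min
Total: 9 h 7 min + 7 h 52 min + 10 h 5 min + 7 h 28 min = 34 h 32 min.

34.53 hours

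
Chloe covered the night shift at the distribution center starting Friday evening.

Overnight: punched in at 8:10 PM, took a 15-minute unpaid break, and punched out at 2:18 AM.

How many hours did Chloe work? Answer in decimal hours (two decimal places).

5.88 hours

Overnight: 8:10 PM → midnight = 3 h 50 min; midnight → 2:18 AM = 2 h 18 min; span 6 h 8 min; less 15 min break → 5 h 53 min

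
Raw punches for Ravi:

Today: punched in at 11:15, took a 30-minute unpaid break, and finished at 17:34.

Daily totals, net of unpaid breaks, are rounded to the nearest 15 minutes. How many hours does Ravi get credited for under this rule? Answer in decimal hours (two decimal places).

Today: 11:15–17:34 = 6 h 19 min − 30 min = 5 h 49 min → rounds to 5 h 45 min

5.75 hours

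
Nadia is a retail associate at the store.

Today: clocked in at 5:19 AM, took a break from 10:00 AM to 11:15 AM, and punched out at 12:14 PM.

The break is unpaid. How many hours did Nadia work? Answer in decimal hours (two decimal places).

5.67 hours

Today: 5:19 AM–12:14 PM = 6 h 55 min; less 75 min break → 5 h 40 min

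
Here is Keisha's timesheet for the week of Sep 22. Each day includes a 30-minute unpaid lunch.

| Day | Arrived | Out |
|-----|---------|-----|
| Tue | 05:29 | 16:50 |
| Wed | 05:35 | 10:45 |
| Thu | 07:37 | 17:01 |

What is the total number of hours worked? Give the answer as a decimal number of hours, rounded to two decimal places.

Tue: 05:29–16:50 = 11 h 21 min; less 30 min break → 10 h 51 min
Wed: 05:35–10:45 = 5 h 10 min; less 30 min break → 4 h 40 min
Thu: 07:37–17:01 = 9 h 24 min; less 30 min break → 8 h 54 min
Total: 10 h 51 min + 4 h 40 min + 8 h 54 min = 24 h 25 min.

24.42 hours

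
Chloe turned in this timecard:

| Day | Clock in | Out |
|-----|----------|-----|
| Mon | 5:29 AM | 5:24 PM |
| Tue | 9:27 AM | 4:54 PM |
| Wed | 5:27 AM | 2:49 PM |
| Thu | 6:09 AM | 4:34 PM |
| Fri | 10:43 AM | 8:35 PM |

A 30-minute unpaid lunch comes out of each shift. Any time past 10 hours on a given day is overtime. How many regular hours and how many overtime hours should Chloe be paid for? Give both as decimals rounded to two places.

Regular 45.10 hours, overtime 1.42 hours

Mon: 5:29 AM–5:24 PM = 11 h 55 min; less 30 min break → 11 h 25 min
Tue: 9:27 AM–4:54 PM = 7 h 27 min; less 30 min break → 6 h 57 min
Wed: 5:27 AM–2:49 PM = 9 h 22 min; less 30 min break → 8 h 52 min
Thu: 6:09 AM–4:34 PM = 10 h 25 min; less 30 min break → 9 h 55 min
Fri: 10:43 AM–8:35 PM = 9 h 52 min; less 30 min break → 9 h 22 min
Mon reg 10 h 0 min / OT 1 h 25 min; Tue reg 6 h 57 min / OT 0 h 0 min; Wed reg 8 h 52 min / OT 0 h 0 min; Thu reg 9 h 55 min / OT 0 h 0 min; Fri reg 9 h 22 min / OT 0 h 0 min.
Totals: regular 45 h 6 min, overtime 1 h 25 min.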